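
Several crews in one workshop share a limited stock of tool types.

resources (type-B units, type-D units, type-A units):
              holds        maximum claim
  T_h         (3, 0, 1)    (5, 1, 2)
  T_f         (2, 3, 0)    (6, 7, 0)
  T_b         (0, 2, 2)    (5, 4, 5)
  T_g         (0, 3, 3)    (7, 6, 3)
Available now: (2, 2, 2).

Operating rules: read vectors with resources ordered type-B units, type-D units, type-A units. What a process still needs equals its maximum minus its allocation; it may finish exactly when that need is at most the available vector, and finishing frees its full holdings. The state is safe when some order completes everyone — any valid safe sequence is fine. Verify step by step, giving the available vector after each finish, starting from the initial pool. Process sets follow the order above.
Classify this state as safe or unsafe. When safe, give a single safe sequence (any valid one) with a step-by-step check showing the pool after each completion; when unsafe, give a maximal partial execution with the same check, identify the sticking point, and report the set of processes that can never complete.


SAFE. One safe sequence: T_h, T_b, T_f, T_g.
Key observation: the order's first zero-slack moment is T_h ((2, 1, 1) needed, (2, 2, 2) free — a requested resource with nothing to spare).
Check, step by step:
  pool = (2, 2, 2)
  T_h: need (2, 1, 1) fits (2, 2, 2); releases (3, 0, 1), pool now (5, 2, 3)
  T_b: need (5, 2, 3) fits (5, 2, 3); releases (0, 2, 2), pool now (5, 4, 5)
  T_f: need (4, 4, 0) fits (5, 4, 5); releases (2, 3, 0), pool now (7, 7, 5)
  T_g: need (7, 3, 0) fits (7, 7, 5); releases (0, 3, 3), pool now (7, 10, 8)


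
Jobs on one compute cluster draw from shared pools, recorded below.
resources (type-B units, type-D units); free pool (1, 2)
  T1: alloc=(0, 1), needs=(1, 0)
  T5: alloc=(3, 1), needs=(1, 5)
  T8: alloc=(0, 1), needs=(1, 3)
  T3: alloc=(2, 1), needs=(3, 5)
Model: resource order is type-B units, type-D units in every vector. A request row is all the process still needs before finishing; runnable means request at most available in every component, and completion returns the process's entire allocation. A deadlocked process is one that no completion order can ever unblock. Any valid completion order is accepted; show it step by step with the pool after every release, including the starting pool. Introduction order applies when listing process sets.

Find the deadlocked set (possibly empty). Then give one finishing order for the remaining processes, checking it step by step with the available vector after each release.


Deadlocked set: T5 and T3.
Key observation: no order helps: past T1, T8, the free pool tops out at (1, 4), below what each blocked process needs in type-D units.
The rest can finish in the order T1, T8. Walking it through:
  pool = (1, 2)
  T1 needs (1, 0) <= (1, 2) -> finishes; pool += (0, 1) = (1, 3)
  T8 needs (1, 3) <= (1, 3) -> finishes; pool += (0, 1) = (1, 4)
None of the blocked processes ever fits:
  T5 still needs (1, 5) but only (1, 4) is free — short on type-D units
  T3 still needs (3, 5) but only (1, 4) is free — short on type-B units and type-D units


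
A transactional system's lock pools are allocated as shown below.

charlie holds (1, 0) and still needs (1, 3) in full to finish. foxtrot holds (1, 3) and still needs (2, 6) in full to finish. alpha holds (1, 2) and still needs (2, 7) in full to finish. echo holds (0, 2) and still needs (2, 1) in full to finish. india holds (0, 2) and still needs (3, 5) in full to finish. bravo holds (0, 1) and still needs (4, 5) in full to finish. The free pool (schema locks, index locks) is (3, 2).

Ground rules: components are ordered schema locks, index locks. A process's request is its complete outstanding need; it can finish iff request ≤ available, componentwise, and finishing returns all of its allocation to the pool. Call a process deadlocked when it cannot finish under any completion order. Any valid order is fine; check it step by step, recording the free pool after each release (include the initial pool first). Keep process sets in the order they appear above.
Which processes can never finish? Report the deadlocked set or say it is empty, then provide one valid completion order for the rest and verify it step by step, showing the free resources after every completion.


Deadlocked set: foxtrot, alpha, india and bravo.
Key observation: after echo, charlie complete, (4, 4) is the best the pool ever gets, yet each leftover process wants more index locks.
The rest can finish in the order echo, charlie. Step-by-step check:
  pool = (3, 2)
  echo: need (2, 1) fits (3, 2); releases (0, 2), pool now (3, 4)
  charlie: need (1, 3) fits (3, 4); releases (1, 0), pool now (4, 4)
None of the blocked processes ever fits:
  foxtrot cannot run: need (2, 6) vs free (4, 4) (insufficient index locks)
  alpha cannot run: need (2, 7) vs free (4, 4) (insufficient index locks)
  india cannot run: need (3, 5) vs free (4, 4) (insufficient index locks)
  bravo cannot run: need (4, 5) vs free (4, 4) (insufficient index locks)


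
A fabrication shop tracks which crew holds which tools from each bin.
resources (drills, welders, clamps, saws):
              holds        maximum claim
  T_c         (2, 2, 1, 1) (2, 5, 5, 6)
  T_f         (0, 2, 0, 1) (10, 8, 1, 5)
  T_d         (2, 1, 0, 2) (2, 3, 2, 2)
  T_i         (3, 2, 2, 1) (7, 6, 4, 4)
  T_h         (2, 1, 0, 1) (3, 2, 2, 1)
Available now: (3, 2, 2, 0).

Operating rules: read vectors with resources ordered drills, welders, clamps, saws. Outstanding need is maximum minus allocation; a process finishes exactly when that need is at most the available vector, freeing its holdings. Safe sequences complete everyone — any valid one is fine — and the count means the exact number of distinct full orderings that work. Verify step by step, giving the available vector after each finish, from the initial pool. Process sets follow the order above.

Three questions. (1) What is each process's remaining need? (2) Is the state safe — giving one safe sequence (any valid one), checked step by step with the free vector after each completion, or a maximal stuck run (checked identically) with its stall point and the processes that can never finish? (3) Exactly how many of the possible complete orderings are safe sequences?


(1) Remaining need (order drills, welders, clamps, saws):
  T_c: (0, 3, 4, 5)
  T_f: (10, 6, 1, 4)
  T_d: (0, 2, 2, 0)
  T_i: (4, 4, 2, 3)
  T_h: (1, 1, 2, 0)
(2) SAFE, for example via the order T_d, T_h, T_i, T_f, T_c.
Key observation: T_d marks the first exact bind of the order: its need (0, 2, 2, 0) fits the free (3, 2, 2, 0) with zero slack on a requested resource.
Walking it through:
  pool = (3, 2, 2, 0)
  T_d: need (0, 2, 2, 0) fits (3, 2, 2, 0); releases (2, 1, 0, 2), pool now (5, 3, 2, 2)
  T_h: need (1, 1, 2, 0) fits (5, 3, 2, 2); releases (2, 1, 0, 1), pool now (7, 4, 2, 3)
  T_i: need (4, 4, 2, 3) fits (7, 4, 2, 3); releases (3, 2, 2, 1), pool now (10, 6, 4, 4)
  T_f: need (10, 6, 1, 4) fits (10, 6, 4, 4); releases (0, 2, 0, 1), pool now (10, 8, 4, 5)
  T_c: need (0, 3, 4, 5) fits (10, 8, 4, 5); releases (2, 2, 1, 1), pool now (12, 10, 5, 6)
(3) Exactly 2 of the possible complete orderings are safe sequences.


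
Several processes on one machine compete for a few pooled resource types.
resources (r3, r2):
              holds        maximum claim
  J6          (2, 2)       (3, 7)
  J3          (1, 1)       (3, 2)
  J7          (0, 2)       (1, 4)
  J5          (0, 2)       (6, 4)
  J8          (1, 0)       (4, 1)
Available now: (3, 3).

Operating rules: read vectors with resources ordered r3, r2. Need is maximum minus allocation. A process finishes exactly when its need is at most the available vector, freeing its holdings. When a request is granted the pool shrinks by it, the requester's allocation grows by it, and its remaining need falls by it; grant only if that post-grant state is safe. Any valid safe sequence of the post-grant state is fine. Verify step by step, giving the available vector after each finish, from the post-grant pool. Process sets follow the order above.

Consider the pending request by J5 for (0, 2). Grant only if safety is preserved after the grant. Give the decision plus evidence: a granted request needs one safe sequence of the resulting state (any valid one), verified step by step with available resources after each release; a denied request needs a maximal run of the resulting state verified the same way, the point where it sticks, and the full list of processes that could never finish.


DENY — the pretend-granted state is unsafe.
Key observation: after J3, J8, J7 the pool peaks at (5, 4), and each blocked process is short somewhere: J6 on r2; J5 on r3.
After a pretend grant, a maximal execution: J3, J8, J7 — then nothing else fits. Step-by-step check:
  pool = (3, 1)
  J3 needs (2, 1) <= (3, 1) -> finishes; pool += (1, 1) = (4, 2)
  J8 needs (3, 1) <= (4, 2) -> finishes; pool += (1, 0) = (5, 2)
  J7 needs (1, 2) <= (5, 2) -> finishes; pool += (0, 2) = (5, 4)
  J6 cannot run: need (1, 5) vs free (5, 4) (insufficient r2)
  J5 cannot run: need (6, 0) vs free (5, 4) (insufficient r3)
Had the request been granted, J6 and J5 could never finish.


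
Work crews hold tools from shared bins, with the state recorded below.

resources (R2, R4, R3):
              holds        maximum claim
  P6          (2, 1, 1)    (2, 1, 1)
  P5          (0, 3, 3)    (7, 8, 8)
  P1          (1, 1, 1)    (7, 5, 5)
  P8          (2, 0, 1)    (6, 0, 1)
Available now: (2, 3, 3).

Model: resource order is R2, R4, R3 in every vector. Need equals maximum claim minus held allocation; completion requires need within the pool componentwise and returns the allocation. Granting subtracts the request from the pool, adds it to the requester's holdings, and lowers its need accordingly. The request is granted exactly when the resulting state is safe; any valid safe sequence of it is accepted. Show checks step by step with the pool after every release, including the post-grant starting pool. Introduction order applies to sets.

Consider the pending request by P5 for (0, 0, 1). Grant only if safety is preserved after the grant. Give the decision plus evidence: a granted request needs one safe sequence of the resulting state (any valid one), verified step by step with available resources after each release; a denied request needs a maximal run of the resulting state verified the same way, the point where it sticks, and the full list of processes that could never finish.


GRANT: granting preserves safety; a valid post-grant sequence is P6, P8, P1, P5.
Key observation: the transfer keeps a workable pool ((2, 3, 2)); P6 starts the safe sequence.
Step-by-step check of the post-grant state:
  pool = (2, 3, 2)
  P6: need (0, 0, 0) fits (2, 3, 2); releases (2, 1, 1), pool now (4, 4, 3)
  P8: need (4, 0, 0) fits (4, 4, 3); releases (2, 0, 1), pool now (6, 4, 4)
  P1: need (6, 4, 4) fits (6, 4, 4); releases (1, 1, 1), pool now (7, 5, 5)
  P5: need (7, 5, 4) fits (7, 5, 5); releases (0, 3, 4), pool now (7, 8, 9)


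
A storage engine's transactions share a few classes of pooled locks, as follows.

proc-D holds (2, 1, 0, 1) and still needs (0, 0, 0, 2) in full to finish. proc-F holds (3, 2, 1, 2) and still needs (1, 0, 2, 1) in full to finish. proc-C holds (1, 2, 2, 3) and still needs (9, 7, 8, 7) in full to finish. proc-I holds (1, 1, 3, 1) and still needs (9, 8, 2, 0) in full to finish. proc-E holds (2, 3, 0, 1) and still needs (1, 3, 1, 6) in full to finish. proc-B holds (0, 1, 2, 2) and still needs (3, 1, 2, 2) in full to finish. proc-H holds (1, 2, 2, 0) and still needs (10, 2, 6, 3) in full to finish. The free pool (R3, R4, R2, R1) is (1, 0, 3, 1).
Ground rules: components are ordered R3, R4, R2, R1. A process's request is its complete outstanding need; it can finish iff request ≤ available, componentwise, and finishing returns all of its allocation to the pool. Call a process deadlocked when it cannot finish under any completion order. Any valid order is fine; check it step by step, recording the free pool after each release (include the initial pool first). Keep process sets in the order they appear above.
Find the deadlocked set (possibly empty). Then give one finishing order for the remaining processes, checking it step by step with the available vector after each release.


Deadlocked: proc-C, proc-I and proc-H.
Key observation: the wall is R3: completing proc-F, proc-B, proc-D, proc-E brings the pool only to (8, 7, 6, 7), and all the rest need more.
A valid finishing order for the others: proc-F, proc-B, proc-D, proc-E. Verifying each step:
  pool = (1, 0, 3, 1)
  proc-F: need (1, 0, 2, 1) fits (1, 0, 3, 1); releases (3, 2, 1, 2), pool now (4, 2, 4, 3)
  proc-B: need (3, 1, 2, 2) fits (4, 2, 4, 3); releases (0, 1, 2, 2), pool now (4, 3, 6, 5)
  proc-D: need (0, 0, 0, 2) fits (4, 3, 6, 5); releases (2, 1, 0, 1), pool now (6, 4, 6, 6)
  proc-E: need (1, 3, 1, 6) fits (6, 4, 6, 6); releases (2, 3, 0, 1), pool now (8, 7, 6, 7)
The stuck group stays short no matter what:
  proc-C still needs (9, 7, 8, 7) but only (8, 7, 6, 7) is free — short on R3 and R2
  proc-I still needs (9, 8, 2, 0) but only (8, 7, 6, 7) is free — short on R3 and R4
  proc-H still needs (10, 2, 6, 3) but only (8, 7, 6, 7) is free — short on R3


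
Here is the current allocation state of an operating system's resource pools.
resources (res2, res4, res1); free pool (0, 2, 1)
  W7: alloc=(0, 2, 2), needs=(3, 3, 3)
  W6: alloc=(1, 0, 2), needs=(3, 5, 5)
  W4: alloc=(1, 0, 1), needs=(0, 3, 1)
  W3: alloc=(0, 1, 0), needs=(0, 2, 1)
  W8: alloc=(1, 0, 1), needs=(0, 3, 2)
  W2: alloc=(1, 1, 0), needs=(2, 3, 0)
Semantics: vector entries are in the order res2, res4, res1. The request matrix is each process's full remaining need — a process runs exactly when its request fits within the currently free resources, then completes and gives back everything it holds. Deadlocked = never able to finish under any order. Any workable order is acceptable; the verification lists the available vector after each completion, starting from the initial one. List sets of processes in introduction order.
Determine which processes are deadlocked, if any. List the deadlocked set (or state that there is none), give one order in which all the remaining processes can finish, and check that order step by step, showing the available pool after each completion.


The deadlocked set is empty.
Key observation: no deadlock: W3 fits now, and the freed resources carry the rest through.
A valid finishing order for the others: W3, W4, W8, W2, W7, W6. Check, step by step:
  pool = (0, 2, 1)
  W3 needs (0, 2, 1) <= (0, 2, 1) -> finishes; pool += (0, 1, 0) = (0, 3, 1)
  W4 needs (0, 3, 1) <= (0, 3, 1) -> finishes; pool += (1, 0, 1) = (1, 3, 2)
  W8 needs (0, 3, 2) <= (1, 3, 2) -> finishes; pool += (1, 0, 1) = (2, 3, 3)
  W2 needs (2, 3, 0) <= (2, 3, 3) -> finishes; pool += (1, 1, 0) = (3, 4, 3)
  W7 needs (3, 3, 3) <= (3, 4, 3) -> finishes; pool += (0, 2, 2) = (3, 6, 5)
  W6 needs (3, 5, 5) <= (3, 6, 5) -> finishes; pool += (1, 0, 2) = (4, 6, 7)


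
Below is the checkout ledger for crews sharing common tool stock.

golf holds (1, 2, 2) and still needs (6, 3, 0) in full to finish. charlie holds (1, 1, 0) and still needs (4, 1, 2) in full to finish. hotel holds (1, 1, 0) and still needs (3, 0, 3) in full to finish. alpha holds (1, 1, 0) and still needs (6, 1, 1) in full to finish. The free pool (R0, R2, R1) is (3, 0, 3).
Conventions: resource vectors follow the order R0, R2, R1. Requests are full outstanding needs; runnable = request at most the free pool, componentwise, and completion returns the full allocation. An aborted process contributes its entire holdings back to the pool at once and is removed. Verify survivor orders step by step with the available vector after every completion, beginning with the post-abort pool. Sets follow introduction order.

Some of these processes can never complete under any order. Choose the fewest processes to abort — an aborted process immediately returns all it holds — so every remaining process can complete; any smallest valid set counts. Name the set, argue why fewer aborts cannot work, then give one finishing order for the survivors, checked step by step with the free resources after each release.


Minimum abort set: alpha.
Key observation: no ordering could ever have run golf before the abort of alpha; with (1, 1, 0) back in the pool it fits at step 3.
No smaller set exists: with zero aborts the deadlock remains.
The survivors complete as charlie, hotel, golf. Verifying each step (starting from the post-abort pool):
  pool = (4, 1, 3)
  charlie needs (4, 1, 2) <= (4, 1, 3) -> finishes; pool += (1, 1, 0) = (5, 2, 3)
  hotel needs (3, 0, 3) <= (5, 2, 3) -> finishes; pool += (1, 1, 0) = (6, 3, 3)
  golf needs (6, 3, 0) <= (6, 3, 3) -> finishes; pool += (1, 2, 2) = (7, 5, 5)


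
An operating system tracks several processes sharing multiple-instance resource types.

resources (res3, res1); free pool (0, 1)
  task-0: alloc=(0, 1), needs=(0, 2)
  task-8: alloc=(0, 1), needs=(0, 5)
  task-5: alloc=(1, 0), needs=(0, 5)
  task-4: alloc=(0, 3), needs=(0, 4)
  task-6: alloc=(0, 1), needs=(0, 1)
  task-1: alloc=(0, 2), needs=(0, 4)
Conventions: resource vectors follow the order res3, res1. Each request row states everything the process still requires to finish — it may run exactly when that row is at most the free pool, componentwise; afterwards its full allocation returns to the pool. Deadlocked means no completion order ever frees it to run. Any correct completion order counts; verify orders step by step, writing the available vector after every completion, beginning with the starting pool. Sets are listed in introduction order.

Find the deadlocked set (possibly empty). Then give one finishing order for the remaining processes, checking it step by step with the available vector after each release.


The deadlocked set is task-8, task-5, task-4 and task-1.
Key observation: res1 is the bottleneck — with task-6, task-0 done the pool holds (0, 3), short of every remaining need.
The rest can finish in the order task-6, task-0. Step-by-step check:
  pool = (0, 1)
  task-6: need (0, 1) fits (0, 1); releases (0, 1), pool now (0, 2)
  task-0: need (0, 2) fits (0, 2); releases (0, 1), pool now (0, 3)
The blocked processes can never fit:
  task-8 still needs (0, 5) but only (0, 3) is free — short on res1
  task-5 still needs (0, 5) but only (0, 3) is free — short on res1
  task-4 still needs (0, 4) but only (0, 3) is free — short on res1
  task-1 still needs (0, 4) but only (0, 3) is free — short on res1


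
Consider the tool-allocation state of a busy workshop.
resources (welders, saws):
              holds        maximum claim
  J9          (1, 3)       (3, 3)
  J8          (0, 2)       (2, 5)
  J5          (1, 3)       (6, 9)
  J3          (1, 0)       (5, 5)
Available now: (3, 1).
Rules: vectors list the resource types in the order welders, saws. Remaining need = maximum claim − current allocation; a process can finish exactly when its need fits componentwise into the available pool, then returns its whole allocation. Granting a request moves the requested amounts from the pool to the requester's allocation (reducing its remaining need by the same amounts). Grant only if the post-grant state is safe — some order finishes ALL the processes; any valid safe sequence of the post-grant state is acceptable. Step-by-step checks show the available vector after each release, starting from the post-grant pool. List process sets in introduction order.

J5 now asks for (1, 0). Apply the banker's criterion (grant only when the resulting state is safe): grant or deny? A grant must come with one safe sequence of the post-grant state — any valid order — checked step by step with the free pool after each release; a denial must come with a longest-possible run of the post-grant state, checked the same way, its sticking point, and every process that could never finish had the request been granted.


DENY: after the grant no complete ordering would exist.
Key observation: even finishing J9, J8 leaves just (3, 6) free — too little welders for any of the remaining processes.
On the post-grant state, J9, J8 is a maximal run — nothing extends it. Verifying each step:
  pool = (2, 1)
  J9 needs (2, 0) <= (2, 1) -> finishes; pool += (1, 3) = (3, 4)
  J8 needs (2, 3) <= (3, 4) -> finishes; pool += (0, 2) = (3, 6)
  J5 still needs (4, 6) but only (3, 6) is free — short on welders
  J3 still needs (4, 5) but only (3, 6) is free — short on welders
Post-grant, the permanently blocked set is J5 and J3.


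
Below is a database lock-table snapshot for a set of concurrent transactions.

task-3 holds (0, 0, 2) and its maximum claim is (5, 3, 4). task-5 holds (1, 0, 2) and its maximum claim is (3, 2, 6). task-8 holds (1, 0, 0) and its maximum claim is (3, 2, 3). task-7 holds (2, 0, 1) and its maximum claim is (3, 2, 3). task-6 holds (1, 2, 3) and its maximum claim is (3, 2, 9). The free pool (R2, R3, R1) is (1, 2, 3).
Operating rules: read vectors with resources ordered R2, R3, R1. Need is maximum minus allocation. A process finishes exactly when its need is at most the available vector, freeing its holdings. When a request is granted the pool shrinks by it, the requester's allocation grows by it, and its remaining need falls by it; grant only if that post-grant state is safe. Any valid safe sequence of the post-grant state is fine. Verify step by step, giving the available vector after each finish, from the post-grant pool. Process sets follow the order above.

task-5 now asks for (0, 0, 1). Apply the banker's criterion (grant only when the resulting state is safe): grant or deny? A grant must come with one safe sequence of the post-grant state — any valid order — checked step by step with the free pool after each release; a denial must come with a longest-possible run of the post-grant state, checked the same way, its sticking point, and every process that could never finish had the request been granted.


GRANT — the state after the grant stays safe, e.g. via task-7, task-5, task-6, task-3, task-8.
Key observation: even at the reduced pool (1, 2, 2), task-7 fits immediately, so safety survives the grant.
Check on the post-grant state, step by step:
  pool = (1, 2, 2)
  task-7 needs (1, 2, 2) <= (1, 2, 2) -> finishes; pool += (2, 0, 1) = (3, 2, 3)
  task-5 needs (2, 2, 3) <= (3, 2, 3) -> finishes; pool += (1, 0, 3) = (4, 2, 6)
  task-6 needs (2, 0, 6) <= (4, 2, 6) -> finishes; pool += (1, 2, 3) = (5, 4, 9)
  task-3 needs (5, 3, 2) <= (5, 4, 9) -> finishes; pool += (0, 0, 2) = (5, 4, 11)
  task-8 needs (2, 2, 3) <= (5, 4, 11) -> finishes; pool += (1, 0, 0) = (6, 4, 11)


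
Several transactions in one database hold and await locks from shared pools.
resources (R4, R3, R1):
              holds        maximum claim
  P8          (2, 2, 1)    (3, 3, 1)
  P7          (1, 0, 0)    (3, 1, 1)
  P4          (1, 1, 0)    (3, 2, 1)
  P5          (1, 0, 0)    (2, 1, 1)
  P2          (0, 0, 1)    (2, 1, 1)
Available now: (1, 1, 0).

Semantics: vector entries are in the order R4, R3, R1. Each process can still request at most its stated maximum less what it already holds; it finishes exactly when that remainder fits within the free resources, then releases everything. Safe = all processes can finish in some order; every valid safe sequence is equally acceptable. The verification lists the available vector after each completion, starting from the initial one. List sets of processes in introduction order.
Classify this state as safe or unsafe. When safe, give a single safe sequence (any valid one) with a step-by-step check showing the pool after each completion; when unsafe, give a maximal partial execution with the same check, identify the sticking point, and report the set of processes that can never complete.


SAFE. One safe sequence: P8, P2, P5, P7, P4.
Key observation: P8 marks the first exact bind of the order: its need (1, 1, 0) fits the free (1, 1, 0) with zero slack on a requested resource.
Check, step by step:
  pool = (1, 1, 0)
  run P8 (needs (1, 1, 0), free (1, 1, 0)); after release of (2, 2, 1) the pool is (3, 3, 1)
  run P2 (needs (2, 1, 0), free (3, 3, 1)); after release of (0, 0, 1) the pool is (3, 3, 2)
  run P5 (needs (1, 1, 1), free (3, 3, 2)); after release of (1, 0, 0) the pool is (4, 3, 2)
  run P7 (needs (2, 1, 1), free (4, 3, 2)); after release of (1, 0, 0) the pool is (5, 3, 2)
  run P4 (needs (2, 1, 1), free (5, 3, 2)); after release of (1, 1, 0) the pool is (6, 4, 2)


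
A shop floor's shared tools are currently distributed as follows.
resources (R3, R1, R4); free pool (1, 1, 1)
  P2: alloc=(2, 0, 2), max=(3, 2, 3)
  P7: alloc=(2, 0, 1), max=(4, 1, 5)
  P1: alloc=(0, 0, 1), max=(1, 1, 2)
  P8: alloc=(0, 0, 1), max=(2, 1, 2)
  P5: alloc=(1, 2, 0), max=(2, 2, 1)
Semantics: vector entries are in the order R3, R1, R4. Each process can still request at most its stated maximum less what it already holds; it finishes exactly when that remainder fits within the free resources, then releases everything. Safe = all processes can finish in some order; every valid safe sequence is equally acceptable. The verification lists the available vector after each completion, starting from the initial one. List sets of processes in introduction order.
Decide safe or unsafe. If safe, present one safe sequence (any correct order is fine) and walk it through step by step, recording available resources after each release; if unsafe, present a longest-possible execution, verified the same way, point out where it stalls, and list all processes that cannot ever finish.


SAFE. One safe sequence: P5, P2, P8, P1, P7.
Key observation: the first exact fit in this order is P5 — it needs (1, 0, 1) with (1, 1, 1) free, meeting a requested resource to the last unit.
Step-by-step check:
  pool = (1, 1, 1)
  P5: need (1, 0, 1) fits (1, 1, 1); releases (1, 2, 0), pool now (2, 3, 1)
  P2: need (1, 2, 1) fits (2, 3, 1); releases (2, 0, 2), pool now (4, 3, 3)
  P8: need (2, 1, 1) fits (4, 3, 3); releases (0, 0, 1), pool now (4, 3, 4)
  P1: need (1, 1, 1) fits (4, 3, 4); releases (0, 0, 1), pool now (4, 3, 5)
  P7: need (2, 1, 4) fits (4, 3, 5); releases (2, 0, 1), pool now (6, 3, 6)


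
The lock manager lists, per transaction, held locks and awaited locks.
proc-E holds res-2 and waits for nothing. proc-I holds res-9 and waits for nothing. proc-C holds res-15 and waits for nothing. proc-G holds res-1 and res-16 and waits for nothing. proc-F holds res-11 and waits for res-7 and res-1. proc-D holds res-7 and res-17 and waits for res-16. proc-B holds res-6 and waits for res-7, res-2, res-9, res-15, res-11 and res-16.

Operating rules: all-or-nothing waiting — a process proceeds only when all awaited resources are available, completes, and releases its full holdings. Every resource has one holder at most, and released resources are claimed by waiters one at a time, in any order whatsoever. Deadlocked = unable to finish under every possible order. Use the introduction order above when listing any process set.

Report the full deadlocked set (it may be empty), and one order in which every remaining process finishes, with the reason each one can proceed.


No process is deadlocked.
Key observation: no waiting chain loops back on itself — every chain ends at a process that waits on nothing, so everyone eventually runs.
A valid finishing order for the others: proc-I, proc-G, proc-E, proc-D, proc-F, proc-C, proc-B.
Step-by-step check:
  proc-I: no waits; runs immediately, freeing res-9
  proc-G: no waits; runs immediately, freeing res-1 and res-16
  proc-E: no waits; runs immediately, freeing res-2
  proc-D waits on res-16 — all released -> runs and releases res-7 and res-17
  proc-F waits on res-7 and res-1 — all released -> runs and releases res-11
  proc-C: no waits; runs immediately, freeing res-15
  proc-B waits on res-7, res-2, res-9, res-15, res-11 and res-16 — all released -> runs and releases res-6


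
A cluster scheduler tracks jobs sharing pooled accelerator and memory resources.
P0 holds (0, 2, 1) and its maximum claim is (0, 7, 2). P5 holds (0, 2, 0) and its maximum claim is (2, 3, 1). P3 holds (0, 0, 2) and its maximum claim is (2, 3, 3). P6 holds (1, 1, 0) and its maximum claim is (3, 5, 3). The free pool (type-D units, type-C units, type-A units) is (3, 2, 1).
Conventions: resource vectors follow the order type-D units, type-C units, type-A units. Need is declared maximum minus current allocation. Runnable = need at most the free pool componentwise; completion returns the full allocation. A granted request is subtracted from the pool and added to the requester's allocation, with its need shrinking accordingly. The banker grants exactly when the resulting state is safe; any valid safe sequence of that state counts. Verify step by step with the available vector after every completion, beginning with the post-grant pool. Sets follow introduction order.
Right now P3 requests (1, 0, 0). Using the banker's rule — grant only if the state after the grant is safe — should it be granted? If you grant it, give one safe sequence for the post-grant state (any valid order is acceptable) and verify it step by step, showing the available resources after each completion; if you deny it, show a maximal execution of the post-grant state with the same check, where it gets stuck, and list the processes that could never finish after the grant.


GRANT. The post-grant state is safe; one safe sequence: P5, P3, P6, P0.
Key observation: granting shrinks the pool to (2, 2, 1), yet P5 still fits and the chain goes through.
Verifying the post-grant state step by step:
  pool = (2, 2, 1)
  P5 needs (2, 1, 1) <= (2, 2, 1) -> finishes; pool += (0, 2, 0) = (2, 4, 1)
  P3 needs (1, 3, 1) <= (2, 4, 1) -> finishes; pool += (1, 0, 2) = (3, 4, 3)
  P6 needs (2, 4, 3) <= (3, 4, 3) -> finishes; pool += (1, 1, 0) = (4, 5, 3)
  P0 needs (0, 5, 1) <= (4, 5, 3) -> finishes; pool += (0, 2, 1) = (4, 7, 4)


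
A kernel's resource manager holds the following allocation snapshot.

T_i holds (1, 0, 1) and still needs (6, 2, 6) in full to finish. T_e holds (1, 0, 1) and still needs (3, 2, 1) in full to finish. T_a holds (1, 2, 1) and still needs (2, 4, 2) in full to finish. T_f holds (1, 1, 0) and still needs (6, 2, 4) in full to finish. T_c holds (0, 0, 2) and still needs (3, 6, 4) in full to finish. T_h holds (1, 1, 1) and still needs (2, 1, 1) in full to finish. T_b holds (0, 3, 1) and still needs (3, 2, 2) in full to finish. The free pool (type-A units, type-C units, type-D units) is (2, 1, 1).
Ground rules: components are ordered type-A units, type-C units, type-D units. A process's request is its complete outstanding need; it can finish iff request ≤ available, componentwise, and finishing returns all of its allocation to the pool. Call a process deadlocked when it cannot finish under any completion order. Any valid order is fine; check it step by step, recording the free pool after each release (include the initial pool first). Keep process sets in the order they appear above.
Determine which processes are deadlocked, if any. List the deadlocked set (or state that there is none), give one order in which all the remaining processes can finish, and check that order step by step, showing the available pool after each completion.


The deadlocked set is T_i and T_f.
Key observation: T_h, T_b, T_e, T_a, T_c can finish, but then (5, 7, 7) is all there is, and the blocked group's type-A units demands exceed it.
A valid finishing order for the others: T_h, T_b, T_e, T_a, T_c. Verifying each step:
  pool = (2, 1, 1)
  run T_h (needs (2, 1, 1), free (2, 1, 1)); after release of (1, 1, 1) the pool is (3, 2, 2)
  run T_b (needs (3, 2, 2), free (3, 2, 2)); after release of (0, 3, 1) the pool is (3, 5, 3)
  run T_e (needs (3, 2, 1), free (3, 5, 3)); after release of (1, 0, 1) the pool is (4, 5, 4)
  run T_a (needs (2, 4, 2), free (4, 5, 4)); after release of (1, 2, 1) the pool is (5, 7, 5)
  run T_c (needs (3, 6, 4), free (5, 7, 5)); after release of (0, 0, 2) the pool is (5, 7, 7)
None of the blocked processes ever fits:
  T_i cannot run: need (6, 2, 6) vs free (5, 7, 7) (insufficient type-A units)
  T_f cannot run: need (6, 2, 4) vs free (5, 7, 7) (insufficient type-A units)


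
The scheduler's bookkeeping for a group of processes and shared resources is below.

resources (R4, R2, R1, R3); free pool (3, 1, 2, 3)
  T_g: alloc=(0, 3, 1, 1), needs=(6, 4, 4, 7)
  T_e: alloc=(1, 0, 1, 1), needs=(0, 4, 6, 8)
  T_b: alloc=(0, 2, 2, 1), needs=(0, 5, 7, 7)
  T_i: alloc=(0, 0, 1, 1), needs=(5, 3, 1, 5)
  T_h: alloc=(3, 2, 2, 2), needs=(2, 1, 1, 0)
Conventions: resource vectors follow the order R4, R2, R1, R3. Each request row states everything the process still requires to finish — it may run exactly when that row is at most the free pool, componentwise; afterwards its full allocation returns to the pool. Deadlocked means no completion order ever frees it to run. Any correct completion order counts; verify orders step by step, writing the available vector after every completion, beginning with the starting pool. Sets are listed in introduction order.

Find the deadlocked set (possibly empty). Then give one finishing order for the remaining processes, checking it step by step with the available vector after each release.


Deadlocked: T_g, T_e and T_b.
Key observation: the wall is R2: completing T_h, T_i brings the pool only to (6, 3, 5, 6), and all the rest need more.
The rest can finish in the order T_h, T_i. Verifying each step:
  pool = (3, 1, 2, 3)
  T_h needs (2, 1, 1, 0) <= (3, 1, 2, 3) -> finishes; pool += (3, 2, 2, 2) = (6, 3, 4, 5)
  T_i needs (5, 3, 1, 5) <= (6, 3, 4, 5) -> finishes; pool += (0, 0, 1, 1) = (6, 3, 5, 6)
None of the blocked processes ever fits:
  T_g still needs (6, 4, 4, 7) but only (6, 3, 5, 6) is free — short on R2 and R3
  T_e still needs (0, 4, 6, 8) but only (6, 3, 5, 6) is free — short on R2, R1 and R3
  T_b still needs (0, 5, 7, 7) but only (6, 3, 5, 6) is free — short on R2, R1 and R3


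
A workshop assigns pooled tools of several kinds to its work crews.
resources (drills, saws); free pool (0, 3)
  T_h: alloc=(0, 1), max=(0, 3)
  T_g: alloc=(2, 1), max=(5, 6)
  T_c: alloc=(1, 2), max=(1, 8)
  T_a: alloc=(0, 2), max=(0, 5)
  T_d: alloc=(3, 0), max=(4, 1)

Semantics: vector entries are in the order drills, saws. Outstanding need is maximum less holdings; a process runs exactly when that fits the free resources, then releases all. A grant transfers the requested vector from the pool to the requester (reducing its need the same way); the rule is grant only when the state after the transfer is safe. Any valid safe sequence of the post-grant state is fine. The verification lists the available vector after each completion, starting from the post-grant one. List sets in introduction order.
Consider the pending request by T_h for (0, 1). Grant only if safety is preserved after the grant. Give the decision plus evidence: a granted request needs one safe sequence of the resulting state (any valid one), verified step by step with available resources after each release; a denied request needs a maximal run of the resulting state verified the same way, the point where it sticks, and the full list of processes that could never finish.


GRANT — the state after the grant stays safe, e.g. via T_h, T_a, T_c, T_d, T_g.
Key observation: the grant leaves (0, 2) free — enough for T_h, whose release restarts the cascade.
Check on the post-grant state, step by step:
  pool = (0, 2)
  run T_h (needs (0, 1), free (0, 2)); after release of (0, 2) the pool is (0, 4)
  run T_a (needs (0, 3), free (0, 4)); after release of (0, 2) the pool is (0, 6)
  run T_c (needs (0, 6), free (0, 6)); after release of (1, 2) the pool is (1, 8)
  run T_d (needs (1, 1), free (1, 8)); after release of (3, 0) the pool is (4, 8)
  run T_g (needs (3, 5), free (4, 8)); after release of (2, 1) the pool is (6, 9)


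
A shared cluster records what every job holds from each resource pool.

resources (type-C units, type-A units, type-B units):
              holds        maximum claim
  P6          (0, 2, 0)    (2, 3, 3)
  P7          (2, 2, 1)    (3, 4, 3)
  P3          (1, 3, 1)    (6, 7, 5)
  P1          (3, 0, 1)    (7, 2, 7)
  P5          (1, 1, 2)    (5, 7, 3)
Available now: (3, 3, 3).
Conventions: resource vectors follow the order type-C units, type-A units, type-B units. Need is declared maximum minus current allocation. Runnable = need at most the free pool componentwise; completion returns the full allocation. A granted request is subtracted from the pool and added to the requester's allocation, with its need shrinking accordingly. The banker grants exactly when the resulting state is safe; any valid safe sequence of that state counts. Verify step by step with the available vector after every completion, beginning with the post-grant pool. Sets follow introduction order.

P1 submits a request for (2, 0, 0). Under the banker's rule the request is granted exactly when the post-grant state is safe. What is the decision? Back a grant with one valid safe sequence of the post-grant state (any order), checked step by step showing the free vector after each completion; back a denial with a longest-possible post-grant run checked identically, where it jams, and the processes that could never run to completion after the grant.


DENY: after the grant no complete ordering would exist.
Key observation: after P7, P6 the pool peaks at (3, 7, 4), and each blocked process is short somewhere: P3 on type-C units; P1 on type-B units; P5 on type-C units.
After a pretend grant, a maximal execution: P7, P6 — then nothing else fits. Step-by-step check:
  pool = (1, 3, 3)
  P7: need (1, 2, 2) fits (1, 3, 3); releases (2, 2, 1), pool now (3, 5, 4)
  P6: need (2, 1, 3) fits (3, 5, 4); releases (0, 2, 0), pool now (3, 7, 4)
  P3 still needs (5, 4, 4) but only (3, 7, 4) is free — short on type-C units
  P1 still needs (2, 2, 6) but only (3, 7, 4) is free — short on type-B units
  P5 still needs (4, 6, 1) but only (3, 7, 4) is free — short on type-C units
Processes that could never finish after the grant: P3, P1 and P5.


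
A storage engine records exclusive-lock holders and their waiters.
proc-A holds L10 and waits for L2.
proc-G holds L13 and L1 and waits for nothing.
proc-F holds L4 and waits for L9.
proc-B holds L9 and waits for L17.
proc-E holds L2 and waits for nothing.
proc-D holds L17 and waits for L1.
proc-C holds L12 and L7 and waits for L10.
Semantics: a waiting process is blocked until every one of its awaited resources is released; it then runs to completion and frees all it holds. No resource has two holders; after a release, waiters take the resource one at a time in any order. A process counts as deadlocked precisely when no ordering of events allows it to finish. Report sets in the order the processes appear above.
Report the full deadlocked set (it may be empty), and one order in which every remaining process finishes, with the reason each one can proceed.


No process is deadlocked.
Key observation: the wait relation is loop-free; peeling off processes with no waits unwinds the whole state.
The rest can finish in the order proc-E, proc-G, proc-D, proc-B, proc-A, proc-C, proc-F.
Walking it through:
  proc-E waits on nothing -> runs at once and releases L2
  proc-G waits on nothing -> runs at once and releases L13 and L1
  proc-D: everything it awaited (L1) is free; runs, freeing L17
  proc-B: everything it awaited (L17) is free; runs, freeing L9
  proc-A: everything it awaited (L2) is free; runs, freeing L10
  proc-C: everything it awaited (L10) is free; runs, freeing L12 and L7
  proc-F: everything it awaited (L9) is free; runs, freeing L4


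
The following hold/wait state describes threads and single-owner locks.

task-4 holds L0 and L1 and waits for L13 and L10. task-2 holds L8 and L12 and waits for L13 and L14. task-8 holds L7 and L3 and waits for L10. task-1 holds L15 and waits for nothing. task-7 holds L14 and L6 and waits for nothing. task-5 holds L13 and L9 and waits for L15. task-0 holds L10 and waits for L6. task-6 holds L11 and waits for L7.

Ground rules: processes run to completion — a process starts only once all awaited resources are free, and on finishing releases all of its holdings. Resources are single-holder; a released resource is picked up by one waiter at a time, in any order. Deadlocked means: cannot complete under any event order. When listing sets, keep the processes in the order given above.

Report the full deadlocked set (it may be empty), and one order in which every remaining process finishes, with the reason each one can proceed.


No process is deadlocked.
Key observation: every chain of waits terminates; starting from the processes that wait on nothing, all the rest unlock in turn.
One completion order for the rest: task-1, task-5, task-7, task-2, task-0, task-8, task-4, task-6.
Verifying each step:
  task-1: no waits; runs immediately, freeing L15
  task-5: everything it awaited (L15) is free; runs, freeing L13 and L9
  task-7: no waits; runs immediately, freeing L14 and L6
  task-2: everything it awaited (L13 and L14) is free; runs, freeing L8 and L12
  task-0: everything it awaited (L6) is free; runs, freeing L10
  task-8: everything it awaited (L10) is free; runs, freeing L7 and L3
  task-4: everything it awaited (L13 and L10) is free; runs, freeing L0 and L1
  task-6: everything it awaited (L7) is free; runs, freeing L11
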